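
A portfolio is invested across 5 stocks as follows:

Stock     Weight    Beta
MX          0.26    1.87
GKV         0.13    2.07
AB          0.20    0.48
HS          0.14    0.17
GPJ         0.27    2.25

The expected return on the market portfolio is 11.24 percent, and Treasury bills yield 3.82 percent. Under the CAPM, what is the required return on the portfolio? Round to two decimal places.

14.82%

β_P = Σ w_i β_i = 0.26×1.87 + 0.13×2.07 + 0.20×0.48 + 0.14×0.17 + 0.27×2.25 = 1.4826
MRP = 11.24% − 3.82% = 7.42%
E(R_P) = R_f + β_P × MRP = 3.82% + 1.4826 × 7.42% = 14.82%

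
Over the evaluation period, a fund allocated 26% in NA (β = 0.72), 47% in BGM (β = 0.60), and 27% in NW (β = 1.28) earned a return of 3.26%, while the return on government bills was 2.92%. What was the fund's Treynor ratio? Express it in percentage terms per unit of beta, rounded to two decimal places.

0.42%

β_P = 0.26×0.72 + 0.47×0.60 + 0.27×1.28 = 0.8148
Treynor = (R_P − R_f) / β_P = (3.26% − 2.92%) / 0.8148 = 0.34% / 0.8148 = 0.42%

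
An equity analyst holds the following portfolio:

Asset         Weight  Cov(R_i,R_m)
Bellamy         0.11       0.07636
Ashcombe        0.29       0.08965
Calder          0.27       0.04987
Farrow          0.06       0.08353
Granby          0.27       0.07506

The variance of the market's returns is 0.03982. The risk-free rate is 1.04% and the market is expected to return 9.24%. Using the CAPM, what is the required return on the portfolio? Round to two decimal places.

16.10%

β_Bellamy = 0.07636 / 0.03982 = 1.9176
β_Ashcombe = 0.08965 / 0.03982 = 2.2514
β_Calder = 0.04987 / 0.03982 = 1.2524
β_Farrow = 0.08353 / 0.03982 = 2.0977
β_Granby = 0.07506 / 0.03982 = 1.8850
β_P = Σ w_i β_i = 0.11×1.9176 + 0.29×2.2514 + 0.27×1.2524 + 0.06×2.0977 + 0.27×1.8850 = 1.8368
MRP = 9.24% − 1.04% = 8.20%
E(R_P) = R_f + β_P × MRP = 1.04% + 1.8368 × 8.20% = 16.10%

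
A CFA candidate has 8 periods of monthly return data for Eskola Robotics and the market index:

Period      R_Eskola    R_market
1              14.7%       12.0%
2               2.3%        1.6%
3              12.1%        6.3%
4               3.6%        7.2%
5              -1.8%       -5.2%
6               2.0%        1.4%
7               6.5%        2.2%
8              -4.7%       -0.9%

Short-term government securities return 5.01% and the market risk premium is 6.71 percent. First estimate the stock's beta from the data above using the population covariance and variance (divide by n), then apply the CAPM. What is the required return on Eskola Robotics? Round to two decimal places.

Mean R_i = (14.7 + 2.3 + 12.1 + 3.6 − 1.8 + 2.0 + 6.5 − 4.7) / 8 = 4.3375%
Mean R_m = (12.0 + 1.6 + 6.3 + 7.2 − 5.2 + 1.4 + 2.2 − 0.9) / 8 = 3.0750%
Σ(R_i − R̄_i)(R_m − R̄_m) = 206.2175  ⇒  Cov = 206.2175 / 8 = 25.7772
Σ(R_m − R̄_m)² = 197.0950  ⇒  Var(R_m) = 197.0950 / 8 = 24.6369
β = Cov / Var(R_m) = 25.7772 / 24.6369 = 1.0463
E(R) = R_f + β × MRP = 5.01% + 1.0463 × 6.71% = 12.03%

12.03%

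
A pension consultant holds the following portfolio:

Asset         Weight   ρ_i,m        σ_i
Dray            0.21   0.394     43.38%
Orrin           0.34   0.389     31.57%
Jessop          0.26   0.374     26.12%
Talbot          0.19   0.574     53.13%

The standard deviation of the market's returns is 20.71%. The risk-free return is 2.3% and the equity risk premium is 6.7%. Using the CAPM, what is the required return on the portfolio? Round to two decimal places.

7.51%

β_Dray = 0.394 × 43.38% / 20.71% = 0.8253
β_Orrin = 0.389 × 31.57% / 20.71% = 0.5930
β_Jessop = 0.374 × 26.12% / 20.71% = 0.4717
β_Talbot = 0.574 × 53.13% / 20.71% = 1.4726
β_P = Σ w_i β_i = 0.21×0.8253 + 0.34×0.5930 + 0.26×0.4717 + 0.19×1.4726 = 0.7774
E(R_P) = R_f + β_P × MRP = 2.3% + 0.7774 × 6.7% = 7.51%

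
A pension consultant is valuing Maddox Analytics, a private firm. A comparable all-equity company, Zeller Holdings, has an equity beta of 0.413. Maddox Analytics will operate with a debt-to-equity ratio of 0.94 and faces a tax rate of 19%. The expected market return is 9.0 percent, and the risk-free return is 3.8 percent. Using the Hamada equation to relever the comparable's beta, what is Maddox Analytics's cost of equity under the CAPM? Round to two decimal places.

7.58%

β_L = β_U × [1 + (1 − t)(D/E)] = 0.413 × [1 + (1 − 0.19) × 0.94]
    = 0.413 × [1 + 0.81 × 0.94] = 0.413 × 1.7614 = 0.7275
MRP = 9.0% − 3.8% = 5.20%
E(R) = R_f + β_L × MRP = 3.8% + 0.7275 × 5.2% = 7.58%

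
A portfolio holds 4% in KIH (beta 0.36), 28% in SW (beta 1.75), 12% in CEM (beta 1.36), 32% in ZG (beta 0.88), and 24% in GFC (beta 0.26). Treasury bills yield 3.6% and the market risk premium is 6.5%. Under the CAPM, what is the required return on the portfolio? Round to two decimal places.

β_P = Σ w_i β_i = 0.04×0.36 + 0.28×1.75 + 0.12×1.36 + 0.32×0.88 + 0.24×0.26 = 1.0116
E(R_P) = R_f + β_P × MRP = 3.6% + 1.0116 × 6.5% = 10.18%

10.18%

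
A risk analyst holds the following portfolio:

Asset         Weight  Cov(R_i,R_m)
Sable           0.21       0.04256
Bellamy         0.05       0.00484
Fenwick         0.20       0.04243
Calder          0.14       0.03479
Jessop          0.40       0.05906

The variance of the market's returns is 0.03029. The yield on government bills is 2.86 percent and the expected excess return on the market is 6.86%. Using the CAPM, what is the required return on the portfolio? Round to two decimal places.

β_Sable = 0.04256 / 0.03029 = 1.4051
β_Bellamy = 0.00484 / 0.03029 = 0.1598
β_Fenwick = 0.04243 / 0.03029 = 1.4008
β_Calder = 0.03479 / 0.03029 = 1.1486
β_Jessop = 0.05906 / 0.03029 = 1.9498
β_P = Σ w_i β_i = 0.21×1.4051 + 0.05×0.1598 + 0.20×1.4008 + 0.14×1.1486 + 0.40×1.9498 = 1.5239
E(R_P) = R_f + β_P × MRP = 2.86% + 1.5239 × 6.86% = 13.31%

13.31%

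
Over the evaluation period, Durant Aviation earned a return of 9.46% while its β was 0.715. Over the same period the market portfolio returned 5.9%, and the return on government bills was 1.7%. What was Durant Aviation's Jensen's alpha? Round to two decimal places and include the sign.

Market excess return = 5.9% − 1.7% = 4.20%
CAPM benchmark = R_f + β(R_m − R_f) = 1.7% + 0.715 × 4.2% = 4.7030%
α = actual − benchmark = 9.46% − 4.7030% = +4.76%

+4.76%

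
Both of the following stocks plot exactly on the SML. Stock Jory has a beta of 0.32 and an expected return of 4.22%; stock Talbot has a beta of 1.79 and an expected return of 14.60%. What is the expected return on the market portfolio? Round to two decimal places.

Both satisfy E(R) = R_f + β·MRP, so the slope of the SML is
MRP = (14.60% − 4.22%) / (1.79 − 0.32) = 10.38% / 1.47 = 7.0612%
R_f = E(R_Jory) − β_Jory·MRP = 4.22% − 0.32 × 7.0612% = 1.9604%
E(R_m) = R_f + MRP = 1.9604% + 7.0612% = 9.02%

9.02%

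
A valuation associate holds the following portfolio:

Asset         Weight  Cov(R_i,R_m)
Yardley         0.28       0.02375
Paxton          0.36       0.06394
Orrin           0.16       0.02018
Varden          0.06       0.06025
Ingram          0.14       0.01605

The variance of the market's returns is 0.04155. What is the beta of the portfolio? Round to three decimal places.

β_Yardley = 0.02375 / 0.04155 = 0.5716
β_Paxton = 0.06394 / 0.04155 = 1.5389
β_Orrin = 0.02018 / 0.04155 = 0.4857
β_Varden = 0.06025 / 0.04155 = 1.4501
β_Ingram = 0.01605 / 0.04155 = 0.3863
β_P = Σ w_i β_i = 0.28×0.5716 + 0.36×1.5389 + 0.16×0.4857 + 0.06×1.4501 + 0.14×0.3863 = 0.9329

0.933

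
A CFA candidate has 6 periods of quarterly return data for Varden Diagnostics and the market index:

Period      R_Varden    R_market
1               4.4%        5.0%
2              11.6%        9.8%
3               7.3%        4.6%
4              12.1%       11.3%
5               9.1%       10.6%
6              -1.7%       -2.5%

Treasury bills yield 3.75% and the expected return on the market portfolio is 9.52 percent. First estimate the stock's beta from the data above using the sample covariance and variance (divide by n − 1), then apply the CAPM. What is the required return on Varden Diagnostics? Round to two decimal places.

9.20%

Mean R_i = (4.4 + 11.6 + 7.3 + 12.1 + 9.1 − 1.7) / 6 = 7.1333%
Mean R_m = (5.0 + 9.8 + 4.6 + 11.3 + 10.6 − 2.5) / 6 = 6.4667%
Σ(R_i − R̄_i)(R_m − R̄_m) = 129.9267  ⇒  Cov = 129.9267 / 5 = 25.9853
Σ(R_m − R̄_m)² = 137.5933  ⇒  Var(R_m) = 137.5933 / 5 = 27.5187
β = Cov / Var(R_m) = 25.9853 / 27.5187 = 0.9443
MRP = 9.52% − 3.75% = 5.77%
E(R) = R_f + β × MRP = 3.75% + 0.9443 × 5.77% = 9.20%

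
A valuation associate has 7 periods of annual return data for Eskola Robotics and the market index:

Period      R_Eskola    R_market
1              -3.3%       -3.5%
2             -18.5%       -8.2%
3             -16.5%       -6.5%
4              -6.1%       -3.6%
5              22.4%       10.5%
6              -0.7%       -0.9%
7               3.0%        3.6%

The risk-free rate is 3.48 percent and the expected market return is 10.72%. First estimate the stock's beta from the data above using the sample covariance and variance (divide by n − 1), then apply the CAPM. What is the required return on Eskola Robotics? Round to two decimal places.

18.50%

Mean R_i = (-3.3 − 18.5 − 16.5 − 6.1 + 22.4 − 0.7 + 3.0) / 7 = -2.8143%
Mean R_m = (-3.5 − 8.2 − 6.5 − 3.6 + 10.5 − 0.9 + 3.6) / 7 = -1.2286%
Σ(R_i − R̄_i)(R_m − R̄_m) = 514.8871  ⇒  Cov = 514.8871 / 6 = 85.8145
Σ(R_m − R̄_m)² = 248.1543  ⇒  Var(R_m) = 248.1543 / 6 = 41.3591
β = Cov / Var(R_m) = 85.8145 / 41.3591 = 2.0749
MRP = 10.72% − 3.48% = 7.24%
E(R) = R_f + β × MRP = 3.48% + 2.0749 × 7.24% = 18.50%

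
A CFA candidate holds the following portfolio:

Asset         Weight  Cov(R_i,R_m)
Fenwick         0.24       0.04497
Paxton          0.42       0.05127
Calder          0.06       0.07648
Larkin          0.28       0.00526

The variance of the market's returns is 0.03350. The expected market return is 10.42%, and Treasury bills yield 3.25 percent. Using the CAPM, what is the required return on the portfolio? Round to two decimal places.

11.47%

β_Fenwick = 0.04497 / 0.03350 = 1.3424
β_Paxton = 0.05127 / 0.03350 = 1.5304
β_Calder = 0.07648 / 0.03350 = 2.2830
β_Larkin = 0.00526 / 0.03350 = 0.1570
β_P = Σ w_i β_i = 0.24×1.3424 + 0.42×1.5304 + 0.06×2.2830 + 0.28×0.1570 = 1.1459
MRP = 10.42% − 3.25% = 7.17%
E(R_P) = R_f + β_P × MRP = 3.25% + 1.1459 × 7.17% = 11.47%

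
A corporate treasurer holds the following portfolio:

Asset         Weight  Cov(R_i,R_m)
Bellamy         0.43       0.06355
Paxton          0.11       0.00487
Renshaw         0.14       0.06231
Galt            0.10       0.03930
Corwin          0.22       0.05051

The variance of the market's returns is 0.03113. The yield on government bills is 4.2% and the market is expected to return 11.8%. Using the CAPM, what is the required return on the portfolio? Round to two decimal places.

β_Bellamy = 0.06355 / 0.03113 = 2.0414
β_Paxton = 0.00487 / 0.03113 = 0.1564
β_Renshaw = 0.06231 / 0.03113 = 2.0016
β_Galt = 0.03930 / 0.03113 = 1.2624
β_Corwin = 0.05051 / 0.03113 = 1.6226
β_P = Σ w_i β_i = 0.43×2.0414 + 0.11×0.1564 + 0.14×2.0016 + 0.10×1.2624 + 0.22×1.6226 = 1.6584
MRP = 11.8% − 4.2% = 7.60%
E(R_P) = R_f + β_P × MRP = 4.2% + 1.6584 × 7.6% = 16.80%

16.80%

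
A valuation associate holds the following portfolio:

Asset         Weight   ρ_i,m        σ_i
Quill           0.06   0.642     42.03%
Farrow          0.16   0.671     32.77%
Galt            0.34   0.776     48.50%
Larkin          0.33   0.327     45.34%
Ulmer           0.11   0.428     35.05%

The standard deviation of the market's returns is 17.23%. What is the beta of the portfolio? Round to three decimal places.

1.421

β_Quill = 0.642 × 42.03% / 17.23% = 1.5661
β_Farrow = 0.671 × 32.77% / 17.23% = 1.2762
β_Galt = 0.776 × 48.50% / 17.23% = 2.1843
β_Larkin = 0.327 × 45.34% / 17.23% = 0.8605
β_Ulmer = 0.428 × 35.05% / 17.23% = 0.8707
β_P = Σ w_i β_i = 0.06×1.5661 + 0.16×1.2762 + 0.34×2.1843 + 0.33×0.8605 + 0.11×0.8707 = 1.4206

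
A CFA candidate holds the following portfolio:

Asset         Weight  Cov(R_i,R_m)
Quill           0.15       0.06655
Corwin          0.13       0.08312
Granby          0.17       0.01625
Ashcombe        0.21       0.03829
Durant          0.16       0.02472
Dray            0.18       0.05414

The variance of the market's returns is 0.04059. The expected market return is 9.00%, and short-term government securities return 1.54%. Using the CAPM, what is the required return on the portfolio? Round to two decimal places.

9.86%

β_Quill = 0.06655 / 0.04059 = 1.6396
β_Corwin = 0.08312 / 0.04059 = 2.0478
β_Granby = 0.01625 / 0.04059 = 0.4003
β_Ashcombe = 0.03829 / 0.04059 = 0.9433
β_Durant = 0.02472 / 0.04059 = 0.6090
β_Dray = 0.05414 / 0.04059 = 1.3338
β_P = Σ w_i β_i = 0.15×1.6396 + 0.13×2.0478 + 0.17×0.4003 + 0.21×0.9433 + 0.16×0.6090 + 0.18×1.3338 = 1.1158
MRP = 9.00% − 1.54% = 7.46%
E(R_P) = R_f + β_P × MRP = 1.54% + 1.1158 × 7.46% = 9.86%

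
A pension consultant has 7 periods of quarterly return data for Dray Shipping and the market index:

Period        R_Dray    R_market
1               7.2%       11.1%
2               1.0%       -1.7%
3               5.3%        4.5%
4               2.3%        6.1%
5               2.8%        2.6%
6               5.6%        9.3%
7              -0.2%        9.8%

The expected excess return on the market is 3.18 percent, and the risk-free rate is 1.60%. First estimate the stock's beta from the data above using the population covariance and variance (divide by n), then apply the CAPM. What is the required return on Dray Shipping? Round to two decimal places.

Mean R_i = (7.2 + 1.0 + 5.3 + 2.3 + 2.8 + 5.6 − 0.2) / 7 = 3.4286%
Mean R_m = (11.1 − 1.7 + 4.5 + 6.1 + 2.6 + 9.3 + 9.8) / 7 = 5.9571%
Σ(R_i − R̄_i)(R_m − R̄_m) = 30.5286  ⇒  Cov = 30.5286 / 7 = 4.3612
Σ(R_m − R̄_m)² = 124.4371  ⇒  Var(R_m) = 124.4371 / 7 = 17.7767
β = Cov / Var(R_m) = 4.3612 / 17.7767 = 0.2453
E(R) = R_f + β × MRP = 1.60% + 0.2453 × 3.18% = 2.38%

2.38%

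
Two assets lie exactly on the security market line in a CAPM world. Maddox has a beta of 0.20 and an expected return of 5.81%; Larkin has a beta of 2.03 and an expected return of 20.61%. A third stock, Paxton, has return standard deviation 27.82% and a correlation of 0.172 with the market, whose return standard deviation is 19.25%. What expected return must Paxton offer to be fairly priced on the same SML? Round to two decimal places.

MRP = (20.61% − 5.81%) / (2.03 − 0.20) = 8.0874%
R_f = 5.81% − 0.20 × 8.0874% = 4.1925%
β_Paxton = ρ·σ_i/σ_m = 0.172 × 27.82 / 19.25 = 0.2486
E(R_Paxton) = R_f + β × MRP = 4.1925% + 0.2486 × 8.0874% = 6.20%

6.20%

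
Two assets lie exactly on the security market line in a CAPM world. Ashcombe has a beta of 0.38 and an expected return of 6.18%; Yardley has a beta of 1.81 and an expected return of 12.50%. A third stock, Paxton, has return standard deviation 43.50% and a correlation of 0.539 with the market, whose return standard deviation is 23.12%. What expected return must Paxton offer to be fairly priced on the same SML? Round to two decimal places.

8.98%

MRP = (12.50% − 6.18%) / (1.81 − 0.38) = 4.4196%
R_f = 6.18% − 0.38 × 4.4196% = 4.5006%
β_Paxton = ρ·σ_i/σ_m = 0.539 × 43.50 / 23.12 = 1.0141
E(R_Paxton) = R_f + β × MRP = 4.5006% + 1.0141 × 4.4196% = 8.98%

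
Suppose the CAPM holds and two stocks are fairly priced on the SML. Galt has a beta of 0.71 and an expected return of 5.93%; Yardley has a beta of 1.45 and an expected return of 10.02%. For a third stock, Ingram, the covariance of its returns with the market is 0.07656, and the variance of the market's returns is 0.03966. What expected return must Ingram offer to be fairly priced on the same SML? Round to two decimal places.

MRP = (10.02% − 5.93%) / (1.45 − 0.71) = 5.5270%
R_f = 5.93% − 0.71 × 5.5270% = 2.0058%
β_Ingram = Cov / Var(R_m) = 0.07656 / 0.03966 = 1.9304
E(R_Ingram) = R_f + β × MRP = 2.0058% + 1.9304 × 5.5270% = 12.68%

12.68%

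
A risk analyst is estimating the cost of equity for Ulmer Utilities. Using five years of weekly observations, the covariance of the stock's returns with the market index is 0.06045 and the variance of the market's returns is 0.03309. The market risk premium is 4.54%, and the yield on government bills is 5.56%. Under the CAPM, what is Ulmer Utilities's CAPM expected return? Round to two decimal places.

13.85%

β = Cov(R_i, R_m) / Var(R_m) = 0.06045 / 0.03309 = 1.8268
E(R) = R_f + β × MRP = 5.56% + 1.8268 × 4.54% = 13.85%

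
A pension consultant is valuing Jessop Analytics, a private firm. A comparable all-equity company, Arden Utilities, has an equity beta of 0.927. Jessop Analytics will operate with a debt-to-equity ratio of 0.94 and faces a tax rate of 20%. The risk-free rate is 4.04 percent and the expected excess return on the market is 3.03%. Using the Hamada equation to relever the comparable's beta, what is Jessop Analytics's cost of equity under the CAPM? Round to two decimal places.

8.96%

β_L = β_U × [1 + (1 − t)(D/E)] = 0.927 × [1 + (1 − 0.20) × 0.94]
    = 0.927 × [1 + 0.80 × 0.94] = 0.927 × 1.7520 = 1.6241
E(R) = R_f + β_L × MRP = 4.04% + 1.6241 × 3.03% = 8.96%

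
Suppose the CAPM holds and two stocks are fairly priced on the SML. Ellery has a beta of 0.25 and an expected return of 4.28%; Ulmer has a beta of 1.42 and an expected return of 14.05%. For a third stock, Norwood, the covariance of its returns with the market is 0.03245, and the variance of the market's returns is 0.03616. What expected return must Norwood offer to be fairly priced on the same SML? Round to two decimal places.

MRP = (14.05% − 4.28%) / (1.42 − 0.25) = 8.3504%
R_f = 4.28% − 0.25 × 8.3504% = 2.1924%
β_Norwood = Cov / Var(R_m) = 0.03245 / 0.03616 = 0.8974
E(R_Norwood) = R_f + β × MRP = 2.1924% + 0.8974 × 8.3504% = 9.69%

9.69%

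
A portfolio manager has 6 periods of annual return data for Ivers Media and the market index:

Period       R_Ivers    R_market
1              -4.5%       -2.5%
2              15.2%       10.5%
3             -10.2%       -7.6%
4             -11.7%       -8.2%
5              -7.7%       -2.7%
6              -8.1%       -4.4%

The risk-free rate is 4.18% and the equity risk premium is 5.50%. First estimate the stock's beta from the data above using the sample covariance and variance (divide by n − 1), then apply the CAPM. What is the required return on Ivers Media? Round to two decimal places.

Mean R_i = (-4.5 + 15.2 − 10.2 − 11.7 − 7.7 − 8.1) / 6 = -4.5000%
Mean R_m = (-2.5 + 10.5 − 7.6 − 8.2 − 2.7 − 4.4) / 6 = -2.4833%
Σ(R_i − R̄_i)(R_m − R̄_m) = 333.6900  ⇒  Cov = 333.6900 / 5 = 66.7380
Σ(R_m − R̄_m)² = 231.1483  ⇒  Var(R_m) = 231.1483 / 5 = 46.2297
β = Cov / Var(R_m) = 66.7380 / 46.2297 = 1.4436
E(R) = R_f + β × MRP = 4.18% + 1.4436 × 5.50% = 12.12%

12.12%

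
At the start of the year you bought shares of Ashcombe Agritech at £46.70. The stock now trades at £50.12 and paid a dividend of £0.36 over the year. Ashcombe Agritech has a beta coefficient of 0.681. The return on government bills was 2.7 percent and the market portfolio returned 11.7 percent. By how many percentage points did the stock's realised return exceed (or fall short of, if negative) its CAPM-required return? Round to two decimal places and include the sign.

Realised HPR = (P1 + D1 − P0) / P0 = (50.12 + 0.36 − 46.70) / 46.70 = 3.78 / 46.70 = 8.0942%
MRP = 11.7% − 2.7% = 9.00%
CAPM required = R_f + β·MRP = 2.7% + 0.681 × 9.0% = 8.8290%
α = realised − required = 8.0942% − 8.8290% = -0.73%

-0.73%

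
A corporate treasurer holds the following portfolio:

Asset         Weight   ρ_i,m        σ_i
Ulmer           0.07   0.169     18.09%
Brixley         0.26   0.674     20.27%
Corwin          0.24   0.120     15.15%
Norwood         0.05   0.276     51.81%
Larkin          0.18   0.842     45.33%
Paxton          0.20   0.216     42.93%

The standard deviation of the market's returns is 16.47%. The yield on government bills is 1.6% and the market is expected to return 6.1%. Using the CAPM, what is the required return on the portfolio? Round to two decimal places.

β_Ulmer = 0.169 × 18.09% / 16.47% = 0.1856
β_Brixley = 0.674 × 20.27% / 16.47% = 0.8295
β_Corwin = 0.120 × 15.15% / 16.47% = 0.1104
β_Norwood = 0.276 × 51.81% / 16.47% = 0.8682
β_Larkin = 0.842 × 45.33% / 16.47% = 2.3174
β_Paxton = 0.216 × 42.93% / 16.47% = 0.5630
β_P = Σ w_i β_i = 0.07×0.1856 + 0.26×0.8295 + 0.24×0.1104 + 0.05×0.8682 + 0.18×2.3174 + 0.20×0.5630 = 0.8283
MRP = 6.1% − 1.6% = 4.50%
E(R_P) = R_f + β_P × MRP = 1.6% + 0.8283 × 4.5% = 5.33%

5.33%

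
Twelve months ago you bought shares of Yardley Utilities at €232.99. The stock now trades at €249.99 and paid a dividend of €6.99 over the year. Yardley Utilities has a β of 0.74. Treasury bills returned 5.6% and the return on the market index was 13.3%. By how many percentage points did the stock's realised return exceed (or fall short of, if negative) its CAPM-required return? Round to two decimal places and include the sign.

Realised HPR = (P1 + D1 − P0) / P0 = (249.99 + 6.99 − 232.99) / 232.99 = 23.99 / 232.99 = 10.2966%
MRP = 13.3% − 5.6% = 7.70%
CAPM required = R_f + β·MRP = 5.6% + 0.74 × 7.7% = 11.2980%
α = realised − required = 10.2966% − 11.2980% = -1.00%

-1.00%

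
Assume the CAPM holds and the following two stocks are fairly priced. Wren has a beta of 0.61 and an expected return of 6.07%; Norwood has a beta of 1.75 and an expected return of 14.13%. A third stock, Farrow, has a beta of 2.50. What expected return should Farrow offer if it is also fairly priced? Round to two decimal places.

19.43%

MRP (SML slope) = (14.13% − 6.07%) / (1.75 − 0.61) = 8.06% / 1.14 = 7.0702%
R_f (intercept) = 6.07% − 0.61 × 7.0702% = 1.7572%
E(R_Farrow) = R_f + β × MRP = 1.7572% + 2.50 × 7.0702% = 19.43%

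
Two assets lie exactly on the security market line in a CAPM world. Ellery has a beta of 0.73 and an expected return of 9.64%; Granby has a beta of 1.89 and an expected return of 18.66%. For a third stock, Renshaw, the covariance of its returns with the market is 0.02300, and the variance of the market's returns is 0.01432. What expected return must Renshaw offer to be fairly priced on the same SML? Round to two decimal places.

16.45%

MRP = (18.66% − 9.64%) / (1.89 − 0.73) = 7.7759%
R_f = 9.64% − 0.73 × 7.7759% = 3.9636%
β_Renshaw = Cov / Var(R_m) = 0.02300 / 0.01432 = 1.6061
E(R_Renshaw) = R_f + β × MRP = 3.9636% + 1.6061 × 7.7759% = 16.45%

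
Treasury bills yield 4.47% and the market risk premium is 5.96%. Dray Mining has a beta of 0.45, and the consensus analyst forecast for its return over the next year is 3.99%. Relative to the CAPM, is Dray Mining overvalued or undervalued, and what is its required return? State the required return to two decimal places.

Required return = R_f + β·MRP = 4.47% + 0.45 × 5.96% = 7.15%
Forecast 3.99% < required 7.15% → the stock plots below the SML → overvalued.

Overvalued; required return 7.15%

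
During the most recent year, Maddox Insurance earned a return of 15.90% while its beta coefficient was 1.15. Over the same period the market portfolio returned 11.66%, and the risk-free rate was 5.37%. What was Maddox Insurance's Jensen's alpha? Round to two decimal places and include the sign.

+3.30%

Market excess return = 11.66% − 5.37% = 6.29%
CAPM benchmark = R_f + β(R_m − R_f) = 5.37% + 1.15 × 6.29% = 12.6035%
α = actual − benchmark = 15.90% − 12.6035% = +3.30%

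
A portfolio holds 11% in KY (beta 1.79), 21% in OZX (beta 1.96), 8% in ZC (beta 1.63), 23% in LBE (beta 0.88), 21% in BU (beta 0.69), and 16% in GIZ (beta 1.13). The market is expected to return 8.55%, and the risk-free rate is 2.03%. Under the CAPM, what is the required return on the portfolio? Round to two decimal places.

β_P = Σ w_i β_i = 0.11×1.79 + 0.21×1.96 + 0.08×1.63 + 0.23×0.88 + 0.21×0.69 + 0.16×1.13 = 1.2670
MRP = 8.55% − 2.03% = 6.52%
E(R_P) = R_f + β_P × MRP = 2.03% + 1.2670 × 6.52% = 10.29%

10.29%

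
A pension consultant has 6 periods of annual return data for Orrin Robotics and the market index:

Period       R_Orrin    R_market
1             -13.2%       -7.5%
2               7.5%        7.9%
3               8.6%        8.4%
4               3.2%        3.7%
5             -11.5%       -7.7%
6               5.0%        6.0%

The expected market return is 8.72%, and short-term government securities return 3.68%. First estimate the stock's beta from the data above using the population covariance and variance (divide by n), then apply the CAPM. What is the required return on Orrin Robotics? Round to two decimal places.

10.22%

Mean R_i = (-13.2 + 7.5 + 8.6 + 3.2 − 11.5 + 5.0) / 6 = -0.0667%
Mean R_m = (-7.5 + 7.9 + 8.4 + 3.7 − 7.7 + 6.0) / 6 = 1.8000%
Σ(R_i − R̄_i)(R_m − R̄_m) = 361.6000  ⇒  Cov = 361.6000 / 6 = 60.2667
Σ(R_m − R̄_m)² = 278.7600  ⇒  Var(R_m) = 278.7600 / 6 = 46.4600
β = Cov / Var(R_m) = 60.2667 / 46.4600 = 1.2972
MRP = 8.72% − 3.68% = 5.04%
E(R) = R_f + β × MRP = 3.68% + 1.2972 × 5.04% = 10.22%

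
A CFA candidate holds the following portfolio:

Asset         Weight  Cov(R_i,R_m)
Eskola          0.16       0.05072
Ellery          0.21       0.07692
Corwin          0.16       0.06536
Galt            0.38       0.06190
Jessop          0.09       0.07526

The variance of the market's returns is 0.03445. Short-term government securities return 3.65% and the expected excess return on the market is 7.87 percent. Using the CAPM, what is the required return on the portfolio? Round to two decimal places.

β_Eskola = 0.05072 / 0.03445 = 1.4723
β_Ellery = 0.07692 / 0.03445 = 2.2328
β_Corwin = 0.06536 / 0.03445 = 1.8972
β_Galt = 0.06190 / 0.03445 = 1.7968
β_Jessop = 0.07526 / 0.03445 = 2.1846
β_P = Σ w_i β_i = 0.16×1.4723 + 0.21×2.2328 + 0.16×1.8972 + 0.38×1.7968 + 0.09×2.1846 = 1.8874
E(R_P) = R_f + β_P × MRP = 3.65% + 1.8874 × 7.87% = 18.50%

18.50%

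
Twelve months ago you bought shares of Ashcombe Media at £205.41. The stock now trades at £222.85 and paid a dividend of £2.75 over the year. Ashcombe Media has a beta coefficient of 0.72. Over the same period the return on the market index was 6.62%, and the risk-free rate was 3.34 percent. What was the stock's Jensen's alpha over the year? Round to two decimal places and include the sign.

Realised HPR = (P1 + D1 − P0) / P0 = (222.85 + 2.75 − 205.41) / 205.41 = 20.19 / 205.41 = 9.8291%
MRP = 6.62% − 3.34% = 3.28%
CAPM required = R_f + β·MRP = 3.34% + 0.72 × 3.28% = 5.7016%
α = realised − required = 9.8291% − 5.7016% = +4.13%

+4.13%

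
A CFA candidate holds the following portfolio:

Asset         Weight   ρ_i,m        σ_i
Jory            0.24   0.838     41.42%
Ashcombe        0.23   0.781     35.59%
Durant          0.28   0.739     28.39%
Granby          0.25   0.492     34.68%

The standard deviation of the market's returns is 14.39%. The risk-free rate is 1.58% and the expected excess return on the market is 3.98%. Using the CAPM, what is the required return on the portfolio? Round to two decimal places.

8.46%

β_Jory = 0.838 × 41.42% / 14.39% = 2.4121
β_Ashcombe = 0.781 × 35.59% / 14.39% = 1.9316
β_Durant = 0.739 × 28.39% / 14.39% = 1.4580
β_Granby = 0.492 × 34.68% / 14.39% = 1.1857
β_P = Σ w_i β_i = 0.24×2.4121 + 0.23×1.9316 + 0.28×1.4580 + 0.25×1.1857 = 1.7278
E(R_P) = R_f + β_P × MRP = 1.58% + 1.7278 × 3.98% = 8.46%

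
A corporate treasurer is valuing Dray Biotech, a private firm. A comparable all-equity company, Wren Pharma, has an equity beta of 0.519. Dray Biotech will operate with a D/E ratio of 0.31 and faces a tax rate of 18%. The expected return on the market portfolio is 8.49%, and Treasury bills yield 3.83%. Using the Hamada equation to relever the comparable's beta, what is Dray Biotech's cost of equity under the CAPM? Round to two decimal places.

β_L = β_U × [1 + (1 − t)(D/E)] = 0.519 × [1 + (1 − 0.18) × 0.31]
    = 0.519 × [1 + 0.82 × 0.31] = 0.519 × 1.2542 = 0.6509
MRP = 8.49% − 3.83% = 4.66%
E(R) = R_f + β_L × MRP = 3.83% + 0.6509 × 4.66% = 6.86%

6.86%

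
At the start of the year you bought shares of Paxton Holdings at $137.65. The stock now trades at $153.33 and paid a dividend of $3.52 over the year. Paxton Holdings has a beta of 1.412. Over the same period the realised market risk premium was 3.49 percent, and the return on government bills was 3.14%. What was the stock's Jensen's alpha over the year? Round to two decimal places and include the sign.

Realised HPR = (P1 + D1 − P0) / P0 = (153.33 + 3.52 − 137.65) / 137.65 = 19.20 / 137.65 = 13.9484%
CAPM required = R_f + β·MRP = 3.14% + 1.412 × 3.49% = 8.06788%
α = realised − required = 13.9484% − 8.06788% = +5.88%

+5.88%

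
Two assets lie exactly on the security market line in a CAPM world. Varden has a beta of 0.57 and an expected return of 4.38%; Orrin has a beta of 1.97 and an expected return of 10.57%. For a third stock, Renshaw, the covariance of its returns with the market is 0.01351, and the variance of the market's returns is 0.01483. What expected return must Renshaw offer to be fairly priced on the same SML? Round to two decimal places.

MRP = (10.57% − 4.38%) / (1.97 − 0.57) = 4.4214%
R_f = 4.38% − 0.57 × 4.4214% = 1.8598%
β_Renshaw = Cov / Var(R_m) = 0.01351 / 0.01483 = 0.9110
E(R_Renshaw) = R_f + β × MRP = 1.8598% + 0.9110 × 4.4214% = 5.89%

5.89%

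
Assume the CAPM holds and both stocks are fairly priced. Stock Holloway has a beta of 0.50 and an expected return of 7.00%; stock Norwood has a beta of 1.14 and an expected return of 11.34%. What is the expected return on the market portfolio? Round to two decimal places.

10.39%

Both satisfy E(R) = R_f + β·MRP, so the slope of the SML is
MRP = (11.34% − 7.00%) / (1.14 − 0.50) = 4.34% / 0.64 = 6.7813%
R_f = E(R_Holloway) − β_Holloway·MRP = 7.00% − 0.50 × 6.7813% = 3.6094%
E(R_m) = R_f + MRP = 3.6094% + 6.7813% = 10.39%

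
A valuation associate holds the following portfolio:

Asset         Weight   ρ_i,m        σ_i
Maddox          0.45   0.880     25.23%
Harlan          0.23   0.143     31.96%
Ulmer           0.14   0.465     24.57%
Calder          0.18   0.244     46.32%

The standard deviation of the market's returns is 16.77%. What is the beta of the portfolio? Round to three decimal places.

β_Maddox = 0.880 × 25.23% / 16.77% = 1.3239
β_Harlan = 0.143 × 31.96% / 16.77% = 0.2725
β_Ulmer = 0.465 × 24.57% / 16.77% = 0.6813
β_Calder = 0.244 × 46.32% / 16.77% = 0.6739
β_P = Σ w_i β_i = 0.45×1.3239 + 0.23×0.2725 + 0.14×0.6813 + 0.18×0.6739 = 0.8751

0.875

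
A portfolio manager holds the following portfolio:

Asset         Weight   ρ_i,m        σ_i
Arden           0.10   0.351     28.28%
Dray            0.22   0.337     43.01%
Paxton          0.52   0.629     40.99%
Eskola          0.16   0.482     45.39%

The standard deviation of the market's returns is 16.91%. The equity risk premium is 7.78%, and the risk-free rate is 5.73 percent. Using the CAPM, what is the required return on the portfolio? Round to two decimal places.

15.43%

β_Arden = 0.351 × 28.28% / 16.91% = 0.5870
β_Dray = 0.337 × 43.01% / 16.91% = 0.8571
β_Paxton = 0.629 × 40.99% / 16.91% = 1.5247
β_Eskola = 0.482 × 45.39% / 16.91% = 1.2938
β_P = Σ w_i β_i = 0.10×0.5870 + 0.22×0.8571 + 0.52×1.5247 + 0.16×1.2938 = 1.2471
E(R_P) = R_f + β_P × MRP = 5.73% + 1.2471 × 7.78% = 15.43%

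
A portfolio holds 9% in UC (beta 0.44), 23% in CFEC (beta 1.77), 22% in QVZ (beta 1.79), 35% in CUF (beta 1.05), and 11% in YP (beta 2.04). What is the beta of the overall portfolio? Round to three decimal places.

1.432

β_P = Σ w_i β_i = 0.09×0.44 + 0.23×1.77 + 0.22×1.79 + 0.35×1.05 + 0.11×2.04 = 1.4324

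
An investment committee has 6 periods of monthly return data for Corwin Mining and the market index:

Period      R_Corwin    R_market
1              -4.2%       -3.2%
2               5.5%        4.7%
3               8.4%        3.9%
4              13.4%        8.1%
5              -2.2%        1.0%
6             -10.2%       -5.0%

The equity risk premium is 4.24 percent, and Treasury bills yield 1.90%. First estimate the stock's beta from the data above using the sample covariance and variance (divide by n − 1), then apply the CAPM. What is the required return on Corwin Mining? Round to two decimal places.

9.16%

Mean R_i = (-4.2 + 5.5 + 8.4 + 13.4 − 2.2 − 10.2) / 6 = 1.7833%
Mean R_m = (-3.2 + 4.7 + 3.9 + 8.1 + 1.0 − 5.0) / 6 = 1.5833%
Σ(R_i − R̄_i)(R_m − R̄_m) = 212.4483  ⇒  Cov = 212.4483 / 5 = 42.4897
Σ(R_m − R̄_m)² = 124.1083  ⇒  Var(R_m) = 124.1083 / 5 = 24.8217
β = Cov / Var(R_m) = 42.4897 / 24.8217 = 1.7118
E(R) = R_f + β × MRP = 1.90% + 1.7118 × 4.24% = 9.16%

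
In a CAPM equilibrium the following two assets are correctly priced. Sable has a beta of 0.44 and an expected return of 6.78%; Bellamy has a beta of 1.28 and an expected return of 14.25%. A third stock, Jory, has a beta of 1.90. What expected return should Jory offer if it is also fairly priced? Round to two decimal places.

19.76%

MRP (SML slope) = (14.25% − 6.78%) / (1.28 − 0.44) = 7.47% / 0.84 = 8.8929%
R_f (intercept) = 6.78% − 0.44 × 8.8929% = 2.8671%
E(R_Jory) = R_f + β × MRP = 2.8671% + 1.90 × 8.8929% = 19.76%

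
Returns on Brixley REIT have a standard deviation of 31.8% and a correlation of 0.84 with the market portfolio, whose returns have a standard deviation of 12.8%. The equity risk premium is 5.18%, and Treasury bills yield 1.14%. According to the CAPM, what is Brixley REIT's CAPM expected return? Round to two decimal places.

β = ρ × σ_i / σ_m = 0.84 × 31.8% / 12.8% = 2.0869
E(R) = 1.14% + 2.0869 × 5.18% = 11.95%

11.95%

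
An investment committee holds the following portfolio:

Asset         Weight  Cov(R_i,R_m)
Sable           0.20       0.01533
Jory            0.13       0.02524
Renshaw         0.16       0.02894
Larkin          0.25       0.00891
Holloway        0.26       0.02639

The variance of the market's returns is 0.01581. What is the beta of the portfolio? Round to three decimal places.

β_Sable = 0.01533 / 0.01581 = 0.9696
β_Jory = 0.02524 / 0.01581 = 1.5965
β_Renshaw = 0.02894 / 0.01581 = 1.8305
β_Larkin = 0.00891 / 0.01581 = 0.5636
β_Holloway = 0.02639 / 0.01581 = 1.6692
β_P = Σ w_i β_i = 0.20×0.9696 + 0.13×1.5965 + 0.16×1.8305 + 0.25×0.5636 + 0.26×1.6692 = 1.2692

1.269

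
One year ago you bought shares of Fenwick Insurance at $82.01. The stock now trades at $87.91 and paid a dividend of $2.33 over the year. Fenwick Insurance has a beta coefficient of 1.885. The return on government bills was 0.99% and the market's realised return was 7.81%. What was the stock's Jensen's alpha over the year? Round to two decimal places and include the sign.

-3.81%

Realised HPR = (P1 + D1 − P0) / P0 = (87.91 + 2.33 − 82.01) / 82.01 = 8.23 / 82.01 = 10.0354%
MRP = 7.81% − 0.99% = 6.82%
CAPM required = R_f + β·MRP = 0.99% + 1.885 × 6.82% = 13.84570%
α = realised − required = 10.0354% − 13.84570% = -3.81%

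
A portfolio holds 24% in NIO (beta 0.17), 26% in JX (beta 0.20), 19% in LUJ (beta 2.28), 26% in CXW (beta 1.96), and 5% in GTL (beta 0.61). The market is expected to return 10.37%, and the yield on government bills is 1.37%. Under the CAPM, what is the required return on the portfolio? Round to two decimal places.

β_P = Σ w_i β_i = 0.24×0.17 + 0.26×0.20 + 0.19×2.28 + 0.26×1.96 + 0.05×0.61 = 1.0661
MRP = 10.37% − 1.37% = 9.00%
E(R_P) = R_f + β_P × MRP = 1.37% + 1.0661 × 9.00% = 10.96%

10.96%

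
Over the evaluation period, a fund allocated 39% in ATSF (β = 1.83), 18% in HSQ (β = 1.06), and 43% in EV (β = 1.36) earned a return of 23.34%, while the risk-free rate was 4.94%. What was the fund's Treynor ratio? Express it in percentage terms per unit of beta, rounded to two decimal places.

β_P = 0.39×1.83 + 0.18×1.06 + 0.43×1.36 = 1.4893
Treynor = (R_P − R_f) / β_P = (23.34% − 4.94%) / 1.4893 = 18.40% / 1.4893 = 12.35%

12.35%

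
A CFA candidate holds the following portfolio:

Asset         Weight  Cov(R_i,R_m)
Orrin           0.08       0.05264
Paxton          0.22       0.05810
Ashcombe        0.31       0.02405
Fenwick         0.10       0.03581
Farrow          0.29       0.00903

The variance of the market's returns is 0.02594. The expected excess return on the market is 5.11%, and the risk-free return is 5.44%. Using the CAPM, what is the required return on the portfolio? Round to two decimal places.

11.48%

β_Orrin = 0.05264 / 0.02594 = 2.0293
β_Paxton = 0.05810 / 0.02594 = 2.2398
β_Ashcombe = 0.02405 / 0.02594 = 0.9271
β_Fenwick = 0.03581 / 0.02594 = 1.3805
β_Farrow = 0.00903 / 0.02594 = 0.3481
β_P = Σ w_i β_i = 0.08×2.0293 + 0.22×2.2398 + 0.31×0.9271 + 0.10×1.3805 + 0.29×0.3481 = 1.1815
E(R_P) = R_f + β_P × MRP = 5.44% + 1.1815 × 5.11% = 11.48%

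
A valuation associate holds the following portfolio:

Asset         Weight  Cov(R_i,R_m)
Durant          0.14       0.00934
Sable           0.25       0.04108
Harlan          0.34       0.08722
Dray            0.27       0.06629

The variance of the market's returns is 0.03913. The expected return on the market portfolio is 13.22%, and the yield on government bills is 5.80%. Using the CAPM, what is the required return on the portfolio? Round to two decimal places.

17.01%

β_Durant = 0.00934 / 0.03913 = 0.2387
β_Sable = 0.04108 / 0.03913 = 1.0498
β_Harlan = 0.08722 / 0.03913 = 2.2290
β_Dray = 0.06629 / 0.03913 = 1.6941
β_P = Σ w_i β_i = 0.14×0.2387 + 0.25×1.0498 + 0.34×2.2290 + 0.27×1.6941 = 1.5111
MRP = 13.22% − 5.80% = 7.42%
E(R_P) = R_f + β_P × MRP = 5.80% + 1.5111 × 7.42% = 17.01%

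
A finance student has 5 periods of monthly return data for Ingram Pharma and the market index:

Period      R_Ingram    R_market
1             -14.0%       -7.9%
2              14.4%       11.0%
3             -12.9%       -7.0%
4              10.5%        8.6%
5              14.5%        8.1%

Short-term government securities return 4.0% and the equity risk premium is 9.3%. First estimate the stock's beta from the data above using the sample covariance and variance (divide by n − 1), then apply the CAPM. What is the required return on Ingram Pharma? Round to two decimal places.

18.67%

Mean R_i = (-14.0 + 14.4 − 12.9 + 10.5 + 14.5) / 5 = 2.5000%
Mean R_m = (-7.9 + 11.0 − 7.0 + 8.6 + 8.1) / 5 = 2.5600%
Σ(R_i − R̄_i)(R_m − R̄_m) = 535.0500  ⇒  Cov = 535.0500 / 4 = 133.7625
Σ(R_m − R̄_m)² = 339.2120  ⇒  Var(R_m) = 339.2120 / 4 = 84.8030
β = Cov / Var(R_m) = 133.7625 / 84.8030 = 1.5773
E(R) = R_f + β × MRP = 4.0% + 1.5773 × 9.3% = 18.67%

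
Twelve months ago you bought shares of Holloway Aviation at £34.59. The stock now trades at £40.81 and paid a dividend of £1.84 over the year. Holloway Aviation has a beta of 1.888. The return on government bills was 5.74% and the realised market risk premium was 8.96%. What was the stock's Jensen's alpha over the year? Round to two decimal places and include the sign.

Realised HPR = (P1 + D1 − P0) / P0 = (40.81 + 1.84 − 34.59) / 34.59 = 8.06 / 34.59 = 23.3015%
CAPM required = R_f + β·MRP = 5.74% + 1.888 × 8.96% = 22.65648%
α = realised − required = 23.3015% − 22.65648% = +0.65%

+0.65%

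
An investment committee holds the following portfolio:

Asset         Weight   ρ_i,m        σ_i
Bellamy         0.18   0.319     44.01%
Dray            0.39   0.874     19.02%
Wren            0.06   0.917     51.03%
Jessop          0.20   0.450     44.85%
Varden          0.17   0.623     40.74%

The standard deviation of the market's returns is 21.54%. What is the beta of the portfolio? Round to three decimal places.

β_Bellamy = 0.319 × 44.01% / 21.54% = 0.6518
β_Dray = 0.874 × 19.02% / 21.54% = 0.7717
β_Wren = 0.917 × 51.03% / 21.54% = 2.1724
β_Jessop = 0.450 × 44.85% / 21.54% = 0.9370
β_Varden = 0.623 × 40.74% / 21.54% = 1.1783
β_P = Σ w_i β_i = 0.18×0.6518 + 0.39×0.7717 + 0.06×2.1724 + 0.20×0.9370 + 0.17×1.1783 = 0.9363

0.936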